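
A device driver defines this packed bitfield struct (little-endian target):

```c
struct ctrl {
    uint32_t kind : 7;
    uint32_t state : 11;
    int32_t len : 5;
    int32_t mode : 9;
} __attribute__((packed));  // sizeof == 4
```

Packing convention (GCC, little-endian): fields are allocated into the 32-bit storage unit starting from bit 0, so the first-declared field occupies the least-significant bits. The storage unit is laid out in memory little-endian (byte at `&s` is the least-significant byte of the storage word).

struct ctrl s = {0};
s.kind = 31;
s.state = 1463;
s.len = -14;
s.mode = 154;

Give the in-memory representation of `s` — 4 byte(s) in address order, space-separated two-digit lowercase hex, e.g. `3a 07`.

9f db 4a 4d

kind (7b) val=31 bits=0x1f at bit 0: 0x0000001f
state (11b) val=1463 bits=0x5b7 at bit 7: 0x0002db9f
len (5b) val=-14 bits=0x12 at bit 18: 0x004adb9f
mode (9b) val=154 bits=0x9a at bit 23: 0x4d4adb9f
word = 0x4d4adb9f → little-endian bytes:
  [0]=0x9f  [1]=0xdb  [2]=0x4a  [3]=0x4d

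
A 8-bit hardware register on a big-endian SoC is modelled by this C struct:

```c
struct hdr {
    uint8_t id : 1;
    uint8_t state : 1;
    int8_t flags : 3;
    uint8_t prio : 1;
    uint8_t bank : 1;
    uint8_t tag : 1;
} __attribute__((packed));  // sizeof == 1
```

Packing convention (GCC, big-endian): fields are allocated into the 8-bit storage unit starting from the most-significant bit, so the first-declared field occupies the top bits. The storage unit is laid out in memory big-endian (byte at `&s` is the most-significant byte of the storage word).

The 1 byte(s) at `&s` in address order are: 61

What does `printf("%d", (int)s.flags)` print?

-4

[0]=0x61 (big-endian) → word 0x61
id:1 @ bit 7 → (0x61>>7)&0x1 = 0x0
state:1 @ bit 6 → (0x61>>6)&0x1 = 0x1
flags:3 @ bit 3 → (0x61>>3)&0x7 = 0x4  ←
prio:1 @ bit 2 → (0x61>>2)&0x1 = 0x0
bank:1 @ bit 1 → (0x61>>1)&0x1 = 0x0
tag:1 @ bit 0 → (0x61>>0)&0x1 = 0x1
flags signed 3b, MSB=1: 4 - 8 = -4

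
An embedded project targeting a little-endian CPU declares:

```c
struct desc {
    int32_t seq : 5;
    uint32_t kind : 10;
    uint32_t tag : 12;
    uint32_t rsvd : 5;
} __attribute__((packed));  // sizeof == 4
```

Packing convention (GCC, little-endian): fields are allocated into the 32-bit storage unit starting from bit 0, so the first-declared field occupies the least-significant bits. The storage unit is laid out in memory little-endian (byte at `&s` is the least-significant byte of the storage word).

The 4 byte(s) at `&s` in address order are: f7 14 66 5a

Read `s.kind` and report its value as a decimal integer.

[0]=0xf7 [1]=0x14 [2]=0x66 [3]=0x5a (little-endian) → word 0x5a6614f7
seq:5 @ bit 0 → (0x5a6614f7>>0)&0x1f = 0x17
kind:10 @ bit 5 → (0x5a6614f7>>5)&0x3ff = 0xa7  ←
tag:12 @ bit 15 → (0x5a6614f7>>15)&0xfff = 0x4cc
rsvd:5 @ bit 27 → (0x5a6614f7>>27)&0x1f = 0xb

167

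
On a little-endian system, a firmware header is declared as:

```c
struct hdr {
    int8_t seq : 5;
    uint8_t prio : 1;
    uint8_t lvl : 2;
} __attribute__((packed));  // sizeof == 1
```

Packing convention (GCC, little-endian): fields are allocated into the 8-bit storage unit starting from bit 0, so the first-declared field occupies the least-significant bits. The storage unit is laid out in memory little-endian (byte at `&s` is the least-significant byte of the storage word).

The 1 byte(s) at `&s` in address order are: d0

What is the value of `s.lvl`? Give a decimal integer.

3

[0]=0xd0 (little-endian) → word 0xd0
seq:5 @ bit 0 → (0xd0>>0)&0x1f = 0x10
prio:1 @ bit 5 → (0xd0>>5)&0x1 = 0x0
lvl:2 @ bit 6 → (0xd0>>6)&0x3 = 0x3  ←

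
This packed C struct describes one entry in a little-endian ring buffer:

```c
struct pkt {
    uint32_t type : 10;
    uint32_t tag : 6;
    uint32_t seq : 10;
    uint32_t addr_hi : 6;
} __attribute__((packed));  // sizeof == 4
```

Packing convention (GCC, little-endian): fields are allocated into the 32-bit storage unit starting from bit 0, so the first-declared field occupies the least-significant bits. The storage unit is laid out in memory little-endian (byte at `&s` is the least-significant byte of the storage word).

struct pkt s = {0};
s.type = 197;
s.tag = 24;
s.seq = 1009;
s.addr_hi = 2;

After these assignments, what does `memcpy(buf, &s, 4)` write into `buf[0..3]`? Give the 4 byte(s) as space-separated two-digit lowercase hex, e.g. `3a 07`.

[0+:10] type=197 & 0x3ff = 0xc5; word=0x000000c5
[10+:6] tag=24 & 0x3f = 0x18; word=0x000060c5
[16+:10] seq=1009 & 0x3ff = 0x3f1; word=0x03f160c5
[26+:6] addr_hi=2 & 0x3f = 0x2; word=0x0bf160c5
word = 0x0bf160c5 → little-endian bytes:
  [0]=0xc5  [1]=0x60  [2]=0xf1  [3]=0x0b

c5 60 f1 0b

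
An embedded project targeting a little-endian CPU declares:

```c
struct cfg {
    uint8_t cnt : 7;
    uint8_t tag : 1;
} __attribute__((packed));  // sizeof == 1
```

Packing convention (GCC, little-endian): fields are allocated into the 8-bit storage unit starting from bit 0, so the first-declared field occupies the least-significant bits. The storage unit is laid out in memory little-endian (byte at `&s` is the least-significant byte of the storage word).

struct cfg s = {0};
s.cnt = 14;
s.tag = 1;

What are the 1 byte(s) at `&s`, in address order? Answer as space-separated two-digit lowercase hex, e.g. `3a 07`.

cnt:7 = 14 → 0xe << 0 → word 0x0e
tag:1 = 1 → 0x1 << 7 → word 0x8e
word = 0x8e → little-endian bytes:
  [0]=0x8e

8e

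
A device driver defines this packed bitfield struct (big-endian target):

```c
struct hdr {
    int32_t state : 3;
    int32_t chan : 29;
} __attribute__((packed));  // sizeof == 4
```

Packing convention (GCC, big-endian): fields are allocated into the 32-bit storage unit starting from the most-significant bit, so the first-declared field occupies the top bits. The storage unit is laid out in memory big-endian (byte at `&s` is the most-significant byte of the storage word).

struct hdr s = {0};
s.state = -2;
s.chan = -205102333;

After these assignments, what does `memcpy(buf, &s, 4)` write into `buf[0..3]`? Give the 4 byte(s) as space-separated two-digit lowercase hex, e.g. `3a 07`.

d3 c6 63 03

state (3b) val=-2 bits=0x6 at bit 29: 0xc0000000
chan (29b) val=-205102333 bits=0x13c66303 at bit 0: 0xd3c66303
word = 0xd3c66303 → big-endian bytes:
  [0]=0xd3  [1]=0xc6  [2]=0x63  [3]=0x03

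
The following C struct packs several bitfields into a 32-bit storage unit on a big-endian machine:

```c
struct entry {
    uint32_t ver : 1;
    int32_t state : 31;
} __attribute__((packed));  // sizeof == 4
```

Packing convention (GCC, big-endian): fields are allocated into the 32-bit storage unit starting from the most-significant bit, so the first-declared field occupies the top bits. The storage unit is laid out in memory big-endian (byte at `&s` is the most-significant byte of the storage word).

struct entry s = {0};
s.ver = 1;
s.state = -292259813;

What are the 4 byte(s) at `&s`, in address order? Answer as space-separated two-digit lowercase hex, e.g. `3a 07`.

ee 94 78 1b

[31+:1] ver=1 & 0x1 = 0x1; word=0x80000000
[0+:31] state=-292259813 & 0x7fffffff = 0x6e94781b; word=0xee94781b
word = 0xee94781b → big-endian bytes:
  [0]=0xee  [1]=0x94  [2]=0x78  [3]=0x1b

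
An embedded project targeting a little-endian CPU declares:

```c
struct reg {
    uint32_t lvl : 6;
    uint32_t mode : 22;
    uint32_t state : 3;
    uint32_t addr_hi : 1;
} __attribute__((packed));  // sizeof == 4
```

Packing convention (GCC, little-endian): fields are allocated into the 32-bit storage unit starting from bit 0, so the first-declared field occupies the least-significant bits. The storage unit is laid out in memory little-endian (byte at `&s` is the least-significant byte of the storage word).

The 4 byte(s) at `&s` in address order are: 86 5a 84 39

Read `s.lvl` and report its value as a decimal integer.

[0]=0x86 [1]=0x5a [2]=0x84 [3]=0x39 (little-endian) → word 0x39845a86
lvl:6 @ bit 0 → (0x39845a86>>0)&0x3f = 0x6  ←
mode:22 @ bit 6 → (0x39845a86>>6)&0x3fffff = 0x26116a
state:3 @ bit 28 → (0x39845a86>>28)&0x7 = 0x3
addr_hi:1 @ bit 31 → (0x39845a86>>31)&0x1 = 0x0

6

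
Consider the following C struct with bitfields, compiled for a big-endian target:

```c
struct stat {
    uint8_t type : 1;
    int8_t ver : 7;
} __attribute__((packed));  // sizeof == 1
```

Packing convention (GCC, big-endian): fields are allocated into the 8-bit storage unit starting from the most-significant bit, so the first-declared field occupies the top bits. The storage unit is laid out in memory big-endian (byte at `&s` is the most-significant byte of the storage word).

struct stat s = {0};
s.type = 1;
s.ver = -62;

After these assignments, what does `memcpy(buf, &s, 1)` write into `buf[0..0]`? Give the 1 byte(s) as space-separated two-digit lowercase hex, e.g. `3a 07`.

c2

type (1b) val=1 bits=0x1 at bit 7: 0x80
ver (7b) val=-62 bits=0x42 at bit 0: 0xc2
word = 0xc2 → big-endian bytes:
  [0]=0xc2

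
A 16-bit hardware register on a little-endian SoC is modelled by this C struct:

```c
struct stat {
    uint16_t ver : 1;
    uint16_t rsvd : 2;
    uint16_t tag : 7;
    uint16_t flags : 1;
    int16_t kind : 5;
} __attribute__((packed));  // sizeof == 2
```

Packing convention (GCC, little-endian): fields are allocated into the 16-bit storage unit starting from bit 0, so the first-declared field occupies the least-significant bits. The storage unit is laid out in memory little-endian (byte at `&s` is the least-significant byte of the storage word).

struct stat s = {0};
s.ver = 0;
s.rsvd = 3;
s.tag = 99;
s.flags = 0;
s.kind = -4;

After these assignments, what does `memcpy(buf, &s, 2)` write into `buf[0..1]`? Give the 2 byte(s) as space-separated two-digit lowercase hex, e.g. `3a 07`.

1e e3

ver:1 = 0 → 0x0 << 0 → word 0x0000
rsvd:2 = 3 → 0x3 << 1 → word 0x0006
tag:7 = 99 → 0x63 << 3 → word 0x031e
flags:1 = 0 → 0x0 << 10 → word 0x031e
kind:5 = -4 → 0x1c << 11 → word 0xe31e
word = 0xe31e → little-endian bytes:
  [0]=0x1e  [1]=0xe3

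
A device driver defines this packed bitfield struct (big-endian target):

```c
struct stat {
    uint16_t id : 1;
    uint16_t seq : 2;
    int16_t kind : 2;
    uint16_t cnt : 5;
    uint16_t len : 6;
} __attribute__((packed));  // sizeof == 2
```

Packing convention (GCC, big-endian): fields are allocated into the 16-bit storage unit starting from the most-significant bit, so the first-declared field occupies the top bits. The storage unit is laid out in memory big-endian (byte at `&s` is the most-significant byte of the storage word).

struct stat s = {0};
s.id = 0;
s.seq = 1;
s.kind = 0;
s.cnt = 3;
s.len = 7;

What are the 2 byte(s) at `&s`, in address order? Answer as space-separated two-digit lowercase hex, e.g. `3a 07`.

20 c7

[15+:1] id=0 & 0x1 = 0x0; word=0x0000
[13+:2] seq=1 & 0x3 = 0x1; word=0x2000
[11+:2] kind=0 & 0x3 = 0x0; word=0x2000
[6+:5] cnt=3 & 0x1f = 0x3; word=0x20c0
[0+:6] len=7 & 0x3f = 0x7; word=0x20c7
word = 0x20c7 → big-endian bytes:
  [0]=0x20  [1]=0xc7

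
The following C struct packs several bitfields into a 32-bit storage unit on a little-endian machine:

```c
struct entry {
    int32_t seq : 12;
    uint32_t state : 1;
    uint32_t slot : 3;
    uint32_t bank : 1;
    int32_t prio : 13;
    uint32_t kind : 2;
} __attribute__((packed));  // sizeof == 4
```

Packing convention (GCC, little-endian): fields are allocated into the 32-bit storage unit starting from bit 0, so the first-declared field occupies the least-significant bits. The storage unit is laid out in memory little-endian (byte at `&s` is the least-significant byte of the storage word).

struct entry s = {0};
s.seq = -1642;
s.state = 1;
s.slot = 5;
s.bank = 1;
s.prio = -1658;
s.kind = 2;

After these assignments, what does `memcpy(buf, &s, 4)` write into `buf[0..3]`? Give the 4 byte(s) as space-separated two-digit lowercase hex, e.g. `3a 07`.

seq (12b) val=-1642 bits=0x996 at bit 0: 0x00000996
state (1b) val=1 bits=0x1 at bit 12: 0x00001996
slot (3b) val=5 bits=0x5 at bit 13: 0x0000b996
bank (1b) val=1 bits=0x1 at bit 16: 0x0001b996
prio (13b) val=-1658 bits=0x1986 at bit 17: 0x330db996
kind (2b) val=2 bits=0x2 at bit 30: 0xb30db996
word = 0xb30db996 → little-endian bytes:
  [0]=0x96  [1]=0xb9  [2]=0x0d  [3]=0xb3

96 b9 0d b3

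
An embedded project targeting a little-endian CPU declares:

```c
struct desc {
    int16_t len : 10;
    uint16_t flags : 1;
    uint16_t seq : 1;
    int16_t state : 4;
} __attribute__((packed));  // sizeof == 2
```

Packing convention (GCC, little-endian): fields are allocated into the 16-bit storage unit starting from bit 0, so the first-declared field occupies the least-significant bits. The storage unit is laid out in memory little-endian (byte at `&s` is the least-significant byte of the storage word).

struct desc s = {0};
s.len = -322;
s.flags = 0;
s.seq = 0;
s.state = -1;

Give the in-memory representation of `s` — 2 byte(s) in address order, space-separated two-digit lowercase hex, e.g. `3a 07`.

be f2

[0+:10] len=-322 & 0x3ff = 0x2be; word=0x02be
[10+:1] flags=0 & 0x1 = 0x0; word=0x02be
[11+:1] seq=0 & 0x1 = 0x0; word=0x02be
[12+:4] state=-1 & 0xf = 0xf; word=0xf2be
word = 0xf2be → little-endian bytes:
  [0]=0xbe  [1]=0xf2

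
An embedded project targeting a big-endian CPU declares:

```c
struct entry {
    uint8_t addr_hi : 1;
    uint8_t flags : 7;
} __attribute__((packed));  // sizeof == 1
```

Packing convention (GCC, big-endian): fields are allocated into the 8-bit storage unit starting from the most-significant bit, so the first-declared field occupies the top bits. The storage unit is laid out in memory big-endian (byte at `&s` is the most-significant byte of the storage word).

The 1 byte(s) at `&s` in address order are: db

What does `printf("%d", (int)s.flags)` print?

[0]=0xdb (big-endian) → word 0xdb
addr_hi [7+:1] = (word>>7) & 0x1 = 1
flags [0+:7] = (word>>0) & 0x7f = 91  ←

91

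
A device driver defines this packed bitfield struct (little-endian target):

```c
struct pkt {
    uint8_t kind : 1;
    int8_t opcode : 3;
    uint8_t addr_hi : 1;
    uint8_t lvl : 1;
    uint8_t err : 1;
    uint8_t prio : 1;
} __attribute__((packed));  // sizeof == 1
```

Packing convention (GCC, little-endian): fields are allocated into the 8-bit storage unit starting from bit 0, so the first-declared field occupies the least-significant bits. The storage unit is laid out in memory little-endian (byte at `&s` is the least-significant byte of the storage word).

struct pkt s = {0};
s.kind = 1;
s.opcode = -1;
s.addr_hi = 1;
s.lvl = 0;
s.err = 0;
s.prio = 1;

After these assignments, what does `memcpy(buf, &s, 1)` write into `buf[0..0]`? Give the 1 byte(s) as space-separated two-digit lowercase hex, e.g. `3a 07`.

[0+:1] kind=1 & 0x1 = 0x1; word=0x01
[1+:3] opcode=-1 & 0x7 = 0x7; word=0x0f
[4+:1] addr_hi=1 & 0x1 = 0x1; word=0x1f
[5+:1] lvl=0 & 0x1 = 0x0; word=0x1f
[6+:1] err=0 & 0x1 = 0x0; word=0x1f
[7+:1] prio=1 & 0x1 = 0x1; word=0x9f
word = 0x9f → little-endian bytes:
  [0]=0x9f

9f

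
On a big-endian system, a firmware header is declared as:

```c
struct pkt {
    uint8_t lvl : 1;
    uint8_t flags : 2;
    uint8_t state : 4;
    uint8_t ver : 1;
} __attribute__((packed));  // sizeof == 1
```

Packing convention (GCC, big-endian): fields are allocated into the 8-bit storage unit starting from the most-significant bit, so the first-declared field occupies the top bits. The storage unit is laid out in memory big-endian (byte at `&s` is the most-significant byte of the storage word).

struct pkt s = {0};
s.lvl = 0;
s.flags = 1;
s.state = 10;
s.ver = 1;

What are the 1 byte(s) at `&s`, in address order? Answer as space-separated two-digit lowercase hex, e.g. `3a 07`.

lvl:1 = 0 → 0x0 << 7 → word 0x00
flags:2 = 1 → 0x1 << 5 → word 0x20
state:4 = 10 → 0xa << 1 → word 0x34
ver:1 = 1 → 0x1 << 0 → word 0x35
word = 0x35 → big-endian bytes:
  [0]=0x35

35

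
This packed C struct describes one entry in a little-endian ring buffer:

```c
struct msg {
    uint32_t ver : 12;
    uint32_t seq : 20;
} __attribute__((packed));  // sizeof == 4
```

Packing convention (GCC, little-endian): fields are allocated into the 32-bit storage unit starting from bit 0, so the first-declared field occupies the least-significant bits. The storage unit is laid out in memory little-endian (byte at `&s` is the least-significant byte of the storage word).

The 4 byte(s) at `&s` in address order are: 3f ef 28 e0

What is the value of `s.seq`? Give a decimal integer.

918158

[0]=0x3f [1]=0xef [2]=0x28 [3]=0xe0 (little-endian) → word 0xe028ef3f
ver:12 @ bit 0 → (0xe028ef3f>>0)&0xfff = 0xf3f
seq:20 @ bit 12 → (0xe028ef3f>>12)&0xfffff = 0xe028e  ←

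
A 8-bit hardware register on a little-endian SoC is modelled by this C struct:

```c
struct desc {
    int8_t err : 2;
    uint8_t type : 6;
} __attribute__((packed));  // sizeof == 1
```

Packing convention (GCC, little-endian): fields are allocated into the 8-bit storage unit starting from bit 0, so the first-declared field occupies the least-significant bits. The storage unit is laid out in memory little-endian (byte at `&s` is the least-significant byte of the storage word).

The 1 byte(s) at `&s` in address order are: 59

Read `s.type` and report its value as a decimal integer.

[0]=0x59 (little-endian) → word 0x59
err [0+:2] = (word>>0) & 0x3 = 1
type [2+:6] = (word>>2) & 0x3f = 22  ←

22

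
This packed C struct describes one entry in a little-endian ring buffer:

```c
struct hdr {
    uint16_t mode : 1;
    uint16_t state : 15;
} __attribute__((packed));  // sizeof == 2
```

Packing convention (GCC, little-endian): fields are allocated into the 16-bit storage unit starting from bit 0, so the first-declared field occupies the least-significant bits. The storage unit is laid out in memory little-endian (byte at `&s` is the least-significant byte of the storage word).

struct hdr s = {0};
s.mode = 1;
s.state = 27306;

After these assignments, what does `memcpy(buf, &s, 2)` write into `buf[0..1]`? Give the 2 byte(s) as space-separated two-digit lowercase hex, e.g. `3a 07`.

55 d5

[0+:1] mode=1 & 0x1 = 0x1; word=0x0001
[1+:15] state=27306 & 0x7fff = 0x6aaa; word=0xd555
word = 0xd555 → little-endian bytes:
  [0]=0x55  [1]=0xd5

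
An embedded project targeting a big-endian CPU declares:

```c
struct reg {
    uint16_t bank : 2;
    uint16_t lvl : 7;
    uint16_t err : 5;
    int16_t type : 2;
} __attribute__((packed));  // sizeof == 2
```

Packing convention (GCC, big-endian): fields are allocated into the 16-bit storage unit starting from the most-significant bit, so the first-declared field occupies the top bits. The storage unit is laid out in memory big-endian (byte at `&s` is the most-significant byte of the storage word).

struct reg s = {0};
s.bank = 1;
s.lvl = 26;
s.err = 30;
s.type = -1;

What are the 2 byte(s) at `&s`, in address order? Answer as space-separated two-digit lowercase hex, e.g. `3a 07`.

4d 7b

bank:2 = 1 → 0x1 << 14 → word 0x4000
lvl:7 = 26 → 0x1a << 7 → word 0x4d00
err:5 = 30 → 0x1e << 2 → word 0x4d78
type:2 = -1 → 0x3 << 0 → word 0x4d7b
word = 0x4d7b → big-endian bytes:
  [0]=0x4d  [1]=0x7b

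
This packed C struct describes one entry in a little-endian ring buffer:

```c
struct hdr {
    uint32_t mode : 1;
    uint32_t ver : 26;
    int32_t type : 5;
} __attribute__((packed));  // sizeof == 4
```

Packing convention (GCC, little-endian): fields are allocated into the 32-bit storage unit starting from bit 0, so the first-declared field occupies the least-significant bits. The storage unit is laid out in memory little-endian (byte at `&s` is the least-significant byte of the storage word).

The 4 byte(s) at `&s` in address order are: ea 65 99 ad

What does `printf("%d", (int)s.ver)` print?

46969589

[0]=0xea [1]=0x65 [2]=0x99 [3]=0xad (little-endian) → word 0xad9965ea
mode [0+:1] = (word>>0) & 0x1 = 0
ver [1+:26] = (word>>1) & 0x3ffffff = 46969589  ←
type [27+:5] = (word>>27) & 0x1f = 21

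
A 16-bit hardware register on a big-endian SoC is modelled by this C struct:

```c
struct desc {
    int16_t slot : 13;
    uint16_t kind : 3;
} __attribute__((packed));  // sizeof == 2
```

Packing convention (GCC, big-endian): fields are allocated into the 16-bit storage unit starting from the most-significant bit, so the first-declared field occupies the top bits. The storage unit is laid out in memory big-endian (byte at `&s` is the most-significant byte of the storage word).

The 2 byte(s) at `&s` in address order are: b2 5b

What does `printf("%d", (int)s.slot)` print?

[0]=0xb2 [1]=0x5b (big-endian) → word 0xb25b
slot:13 @ bit 3 → (0xb25b>>3)&0x1fff = 0x164b  ←
kind:3 @ bit 0 → (0xb25b>>0)&0x7 = 0x3
slot signed 13b, MSB=1: 5707 - 8192 = -2485

-2485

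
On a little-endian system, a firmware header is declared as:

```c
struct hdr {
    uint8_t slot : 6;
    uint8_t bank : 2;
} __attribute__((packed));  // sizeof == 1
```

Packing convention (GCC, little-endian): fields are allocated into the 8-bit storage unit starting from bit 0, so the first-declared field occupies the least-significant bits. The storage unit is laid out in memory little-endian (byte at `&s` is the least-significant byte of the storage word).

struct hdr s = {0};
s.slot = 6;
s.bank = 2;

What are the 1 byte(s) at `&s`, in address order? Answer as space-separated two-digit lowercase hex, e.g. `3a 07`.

[0+:6] slot=6 & 0x3f = 0x6; word=0x06
[6+:2] bank=2 & 0x3 = 0x2; word=0x86
word = 0x86 → little-endian bytes:
  [0]=0x86

86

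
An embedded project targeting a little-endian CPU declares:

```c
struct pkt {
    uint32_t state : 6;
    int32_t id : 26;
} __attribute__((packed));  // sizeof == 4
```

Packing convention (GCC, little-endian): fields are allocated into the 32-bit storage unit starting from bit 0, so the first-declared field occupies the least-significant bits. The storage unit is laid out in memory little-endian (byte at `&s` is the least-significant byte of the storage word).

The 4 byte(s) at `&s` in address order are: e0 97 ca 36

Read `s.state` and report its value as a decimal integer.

32

[0]=0xe0 [1]=0x97 [2]=0xca [3]=0x36 (little-endian) → word 0x36ca97e0
state [0+:6] = (word>>0) & 0x3f = 32  ←
id [6+:26] = (word>>6) & 0x3ffffff = 14363231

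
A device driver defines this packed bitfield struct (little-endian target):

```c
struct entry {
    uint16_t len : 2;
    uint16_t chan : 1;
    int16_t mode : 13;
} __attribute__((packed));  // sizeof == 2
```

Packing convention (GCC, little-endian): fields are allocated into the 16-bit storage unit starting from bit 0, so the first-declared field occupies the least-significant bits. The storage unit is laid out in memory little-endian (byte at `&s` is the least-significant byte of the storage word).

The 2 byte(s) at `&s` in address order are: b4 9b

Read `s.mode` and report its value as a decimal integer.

-3210

[0]=0xb4 [1]=0x9b (little-endian) → word 0x9bb4
len [0+:2] = (word>>0) & 0x3 = 0
chan [2+:1] = (word>>2) & 0x1 = 1
mode [3+:13] = (word>>3) & 0x1fff = 4982  ←
mode signed 13b, MSB=1: 4982 - 8192 = -3210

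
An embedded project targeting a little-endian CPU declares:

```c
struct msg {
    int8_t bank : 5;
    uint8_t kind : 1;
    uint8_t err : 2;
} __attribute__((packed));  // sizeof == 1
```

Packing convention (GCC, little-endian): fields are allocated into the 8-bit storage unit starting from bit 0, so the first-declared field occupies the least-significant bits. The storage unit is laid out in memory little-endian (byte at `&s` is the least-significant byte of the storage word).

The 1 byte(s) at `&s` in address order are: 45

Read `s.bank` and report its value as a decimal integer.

[0]=0x45 (little-endian) → word 0x45
bank [0+:5] = (word>>0) & 0x1f = 5  ←
kind [5+:1] = (word>>5) & 0x1 = 0
err [6+:2] = (word>>6) & 0x3 = 1
bank signed 5b, MSB=0: value = 5

5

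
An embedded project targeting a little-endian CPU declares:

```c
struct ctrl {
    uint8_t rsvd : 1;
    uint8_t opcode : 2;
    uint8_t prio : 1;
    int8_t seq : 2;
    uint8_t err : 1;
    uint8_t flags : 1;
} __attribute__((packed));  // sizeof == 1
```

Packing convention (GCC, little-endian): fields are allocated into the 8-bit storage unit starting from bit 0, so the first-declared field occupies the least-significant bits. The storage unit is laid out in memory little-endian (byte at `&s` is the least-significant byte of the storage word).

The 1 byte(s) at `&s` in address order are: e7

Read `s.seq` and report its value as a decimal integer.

-2

[0]=0xe7 (little-endian) → word 0xe7
rsvd:1 @ bit 0 → (0xe7>>0)&0x1 = 0x1
opcode:2 @ bit 1 → (0xe7>>1)&0x3 = 0x3
prio:1 @ bit 3 → (0xe7>>3)&0x1 = 0x0
seq:2 @ bit 4 → (0xe7>>4)&0x3 = 0x2  ←
err:1 @ bit 6 → (0xe7>>6)&0x1 = 0x1
flags:1 @ bit 7 → (0xe7>>7)&0x1 = 0x1
seq signed 2b, MSB=1: 2 - 4 = -2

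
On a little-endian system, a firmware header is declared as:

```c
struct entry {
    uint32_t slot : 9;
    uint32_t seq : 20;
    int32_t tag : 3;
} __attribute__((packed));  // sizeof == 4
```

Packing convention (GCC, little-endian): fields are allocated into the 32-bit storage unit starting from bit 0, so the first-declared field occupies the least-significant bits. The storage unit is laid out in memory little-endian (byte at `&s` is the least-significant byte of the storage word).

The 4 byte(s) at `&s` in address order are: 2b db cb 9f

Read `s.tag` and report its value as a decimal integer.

[0]=0x2b [1]=0xdb [2]=0xcb [3]=0x9f (little-endian) → word 0x9fcbdb2b
slot [0+:9] = (word>>0) & 0x1ff = 299
seq [9+:20] = (word>>9) & 0xfffff = 1041901
tag [29+:3] = (word>>29) & 0x7 = 4  ←
tag signed 3b, MSB=1: 4 - 8 = -4

-4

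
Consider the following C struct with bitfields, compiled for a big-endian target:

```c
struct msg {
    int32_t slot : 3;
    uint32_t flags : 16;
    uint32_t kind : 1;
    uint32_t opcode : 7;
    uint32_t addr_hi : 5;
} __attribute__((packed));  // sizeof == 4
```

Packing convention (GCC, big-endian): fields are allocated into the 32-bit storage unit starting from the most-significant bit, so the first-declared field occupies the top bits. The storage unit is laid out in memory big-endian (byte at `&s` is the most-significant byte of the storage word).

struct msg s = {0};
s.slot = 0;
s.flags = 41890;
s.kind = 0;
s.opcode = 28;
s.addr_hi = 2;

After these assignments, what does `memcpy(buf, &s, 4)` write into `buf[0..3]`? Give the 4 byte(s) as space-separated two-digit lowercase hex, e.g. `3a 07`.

[29+:3] slot=0 & 0x7 = 0x0; word=0x00000000
[13+:16] flags=41890 & 0xffff = 0xa3a2; word=0x14744000
[12+:1] kind=0 & 0x1 = 0x0; word=0x14744000
[5+:7] opcode=28 & 0x7f = 0x1c; word=0x14744380
[0+:5] addr_hi=2 & 0x1f = 0x2; word=0x14744382
word = 0x14744382 → big-endian bytes:
  [0]=0x14  [1]=0x74  [2]=0x43  [3]=0x82

14 74 43 82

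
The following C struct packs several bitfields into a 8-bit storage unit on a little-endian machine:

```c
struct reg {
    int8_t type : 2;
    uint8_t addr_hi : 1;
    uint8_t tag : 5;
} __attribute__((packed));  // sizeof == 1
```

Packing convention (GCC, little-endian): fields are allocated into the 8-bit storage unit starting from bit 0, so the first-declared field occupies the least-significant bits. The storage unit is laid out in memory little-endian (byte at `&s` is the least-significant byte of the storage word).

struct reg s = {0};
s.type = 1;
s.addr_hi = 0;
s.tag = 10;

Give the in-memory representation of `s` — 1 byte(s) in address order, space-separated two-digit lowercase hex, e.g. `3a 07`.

type (2b) val=1 bits=0x1 at bit 0: 0x01
addr_hi (1b) val=0 bits=0x0 at bit 2: 0x01
tag (5b) val=10 bits=0xa at bit 3: 0x51
word = 0x51 → little-endian bytes:
  [0]=0x51

51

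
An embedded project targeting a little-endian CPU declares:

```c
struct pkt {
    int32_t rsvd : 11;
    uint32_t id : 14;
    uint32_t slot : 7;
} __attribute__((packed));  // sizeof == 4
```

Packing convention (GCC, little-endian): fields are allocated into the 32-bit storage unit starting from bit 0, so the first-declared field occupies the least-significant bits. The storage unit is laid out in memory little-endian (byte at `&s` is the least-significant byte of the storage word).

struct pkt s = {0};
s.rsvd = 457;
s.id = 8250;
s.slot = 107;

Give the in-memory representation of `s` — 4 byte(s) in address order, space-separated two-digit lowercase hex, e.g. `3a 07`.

c9 d1 01 d7

[0+:11] rsvd=457 & 0x7ff = 0x1c9; word=0x000001c9
[11+:14] id=8250 & 0x3fff = 0x203a; word=0x0101d1c9
[25+:7] slot=107 & 0x7f = 0x6b; word=0xd701d1c9
word = 0xd701d1c9 → little-endian bytes:
  [0]=0xc9  [1]=0xd1  [2]=0x01  [3]=0xd7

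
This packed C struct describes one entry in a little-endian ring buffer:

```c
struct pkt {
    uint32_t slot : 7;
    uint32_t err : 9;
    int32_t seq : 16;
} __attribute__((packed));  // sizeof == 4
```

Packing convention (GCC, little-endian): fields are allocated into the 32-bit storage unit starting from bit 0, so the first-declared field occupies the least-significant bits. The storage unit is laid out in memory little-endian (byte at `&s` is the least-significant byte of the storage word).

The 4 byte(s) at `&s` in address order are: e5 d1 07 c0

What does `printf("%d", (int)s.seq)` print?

-16377

[0]=0xe5 [1]=0xd1 [2]=0x07 [3]=0xc0 (little-endian) → word 0xc007d1e5
slot [0+:7] = (word>>0) & 0x7f = 101
err [7+:9] = (word>>7) & 0x1ff = 419
seq [16+:16] = (word>>16) & 0xffff = 49159  ←
seq signed 16b, MSB=1: 49159 - 65536 = -16377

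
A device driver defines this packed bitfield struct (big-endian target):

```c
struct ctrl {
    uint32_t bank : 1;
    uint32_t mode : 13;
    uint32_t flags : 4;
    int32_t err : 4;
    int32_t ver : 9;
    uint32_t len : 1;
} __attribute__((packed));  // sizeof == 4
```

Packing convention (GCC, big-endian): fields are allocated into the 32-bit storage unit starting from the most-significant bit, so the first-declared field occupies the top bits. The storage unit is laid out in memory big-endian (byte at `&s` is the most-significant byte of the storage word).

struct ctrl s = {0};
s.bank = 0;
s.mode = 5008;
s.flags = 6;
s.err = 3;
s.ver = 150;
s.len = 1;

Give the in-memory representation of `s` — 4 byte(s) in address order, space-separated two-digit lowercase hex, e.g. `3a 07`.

4e 41 8d 2d

bank:1 = 0 → 0x0 << 31 → word 0x00000000
mode:13 = 5008 → 0x1390 << 18 → word 0x4e400000
flags:4 = 6 → 0x6 << 14 → word 0x4e418000
err:4 = 3 → 0x3 << 10 → word 0x4e418c00
ver:9 = 150 → 0x96 << 1 → word 0x4e418d2c
len:1 = 1 → 0x1 << 0 → word 0x4e418d2d
word = 0x4e418d2d → big-endian bytes:
  [0]=0x4e  [1]=0x41  [2]=0x8d  [3]=0x2d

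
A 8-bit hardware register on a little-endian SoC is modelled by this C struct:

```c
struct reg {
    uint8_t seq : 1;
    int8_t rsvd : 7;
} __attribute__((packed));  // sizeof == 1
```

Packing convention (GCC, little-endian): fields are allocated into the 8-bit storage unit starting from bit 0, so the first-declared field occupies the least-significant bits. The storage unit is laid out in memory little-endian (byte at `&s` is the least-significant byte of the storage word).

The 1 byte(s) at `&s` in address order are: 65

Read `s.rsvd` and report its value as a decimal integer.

[0]=0x65 (little-endian) → word 0x65
seq [0+:1] = (word>>0) & 0x1 = 1
rsvd [1+:7] = (word>>1) & 0x7f = 50  ←
rsvd signed 7b, MSB=0: value = 50

50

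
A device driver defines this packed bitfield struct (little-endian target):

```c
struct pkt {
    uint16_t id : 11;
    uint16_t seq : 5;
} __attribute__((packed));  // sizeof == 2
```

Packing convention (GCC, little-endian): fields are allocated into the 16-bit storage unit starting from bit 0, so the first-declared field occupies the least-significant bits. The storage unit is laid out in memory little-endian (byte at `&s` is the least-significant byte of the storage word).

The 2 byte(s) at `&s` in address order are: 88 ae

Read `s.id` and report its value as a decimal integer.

1672

[0]=0x88 [1]=0xae (little-endian) → word 0xae88
id:11 @ bit 0 → (0xae88>>0)&0x7ff = 0x688  ←
seq:5 @ bit 11 → (0xae88>>11)&0x1f = 0x15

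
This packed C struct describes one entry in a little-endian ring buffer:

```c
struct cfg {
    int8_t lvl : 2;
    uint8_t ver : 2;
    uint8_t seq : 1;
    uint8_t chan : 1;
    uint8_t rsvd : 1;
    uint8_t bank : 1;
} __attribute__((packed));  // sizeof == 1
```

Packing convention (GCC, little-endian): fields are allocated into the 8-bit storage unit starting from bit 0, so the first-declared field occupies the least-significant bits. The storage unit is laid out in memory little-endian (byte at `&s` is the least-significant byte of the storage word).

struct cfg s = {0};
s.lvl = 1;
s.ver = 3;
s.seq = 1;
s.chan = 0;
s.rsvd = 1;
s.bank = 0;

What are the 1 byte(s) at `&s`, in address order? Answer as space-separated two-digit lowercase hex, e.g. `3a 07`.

5d

[0+:2] lvl=1 & 0x3 = 0x1; word=0x01
[2+:2] ver=3 & 0x3 = 0x3; word=0x0d
[4+:1] seq=1 & 0x1 = 0x1; word=0x1d
[5+:1] chan=0 & 0x1 = 0x0; word=0x1d
[6+:1] rsvd=1 & 0x1 = 0x1; word=0x5d
[7+:1] bank=0 & 0x1 = 0x0; word=0x5d
word = 0x5d → little-endian bytes:
  [0]=0x5d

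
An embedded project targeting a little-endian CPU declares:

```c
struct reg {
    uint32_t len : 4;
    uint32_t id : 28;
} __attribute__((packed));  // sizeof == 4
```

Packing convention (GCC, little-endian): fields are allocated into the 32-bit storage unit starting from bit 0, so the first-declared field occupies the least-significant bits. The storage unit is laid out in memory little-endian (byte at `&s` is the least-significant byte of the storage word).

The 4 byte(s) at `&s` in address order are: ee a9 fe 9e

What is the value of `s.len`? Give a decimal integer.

14

[0]=0xee [1]=0xa9 [2]=0xfe [3]=0x9e (little-endian) → word 0x9efea9ee
len:4 @ bit 0 → (0x9efea9ee>>0)&0xf = 0xe  ←
id:28 @ bit 4 → (0x9efea9ee>>4)&0xfffffff = 0x9efea9e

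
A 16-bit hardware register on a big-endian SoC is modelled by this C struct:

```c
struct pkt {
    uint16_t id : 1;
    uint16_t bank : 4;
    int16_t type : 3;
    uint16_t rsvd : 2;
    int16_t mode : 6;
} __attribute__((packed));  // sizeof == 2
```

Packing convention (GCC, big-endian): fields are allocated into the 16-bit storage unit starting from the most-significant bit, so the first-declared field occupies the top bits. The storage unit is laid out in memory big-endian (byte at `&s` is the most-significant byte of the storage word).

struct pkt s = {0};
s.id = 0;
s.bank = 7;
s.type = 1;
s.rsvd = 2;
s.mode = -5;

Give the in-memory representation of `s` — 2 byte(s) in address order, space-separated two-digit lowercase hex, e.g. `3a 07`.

[15+:1] id=0 & 0x1 = 0x0; word=0x0000
[11+:4] bank=7 & 0xf = 0x7; word=0x3800
[8+:3] type=1 & 0x7 = 0x1; word=0x3900
[6+:2] rsvd=2 & 0x3 = 0x2; word=0x3980
[0+:6] mode=-5 & 0x3f = 0x3b; word=0x39bb
word = 0x39bb → big-endian bytes:
  [0]=0x39  [1]=0xbb

39 bb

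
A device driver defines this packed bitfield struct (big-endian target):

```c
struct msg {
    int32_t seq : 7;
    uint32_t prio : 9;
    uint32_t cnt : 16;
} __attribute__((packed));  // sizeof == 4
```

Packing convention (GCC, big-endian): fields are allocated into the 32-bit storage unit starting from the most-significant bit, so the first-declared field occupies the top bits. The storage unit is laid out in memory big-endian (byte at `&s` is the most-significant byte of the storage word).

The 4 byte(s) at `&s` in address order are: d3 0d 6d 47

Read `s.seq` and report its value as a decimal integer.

-23

[0]=0xd3 [1]=0x0d [2]=0x6d [3]=0x47 (big-endian) → word 0xd30d6d47
seq:7 @ bit 25 → (0xd30d6d47>>25)&0x7f = 0x69  ←
prio:9 @ bit 16 → (0xd30d6d47>>16)&0x1ff = 0x10d
cnt:16 @ bit 0 → (0xd30d6d47>>0)&0xffff = 0x6d47
seq signed 7b, MSB=1: 105 - 128 = -23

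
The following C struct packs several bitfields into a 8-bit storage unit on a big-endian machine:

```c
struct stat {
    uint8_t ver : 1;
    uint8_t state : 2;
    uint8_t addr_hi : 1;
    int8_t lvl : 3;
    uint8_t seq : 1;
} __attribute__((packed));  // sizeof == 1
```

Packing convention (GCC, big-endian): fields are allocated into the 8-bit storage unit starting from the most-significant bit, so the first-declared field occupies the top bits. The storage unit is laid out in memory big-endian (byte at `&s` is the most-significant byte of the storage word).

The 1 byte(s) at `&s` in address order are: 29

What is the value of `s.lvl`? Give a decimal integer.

-4

[0]=0x29 (big-endian) → word 0x29
ver [7+:1] = (word>>7) & 0x1 = 0
state [5+:2] = (word>>5) & 0x3 = 1
addr_hi [4+:1] = (word>>4) & 0x1 = 0
lvl [1+:3] = (word>>1) & 0x7 = 4  ←
seq [0+:1] = (word>>0) & 0x1 = 1
lvl signed 3b, MSB=1: 4 - 8 = -4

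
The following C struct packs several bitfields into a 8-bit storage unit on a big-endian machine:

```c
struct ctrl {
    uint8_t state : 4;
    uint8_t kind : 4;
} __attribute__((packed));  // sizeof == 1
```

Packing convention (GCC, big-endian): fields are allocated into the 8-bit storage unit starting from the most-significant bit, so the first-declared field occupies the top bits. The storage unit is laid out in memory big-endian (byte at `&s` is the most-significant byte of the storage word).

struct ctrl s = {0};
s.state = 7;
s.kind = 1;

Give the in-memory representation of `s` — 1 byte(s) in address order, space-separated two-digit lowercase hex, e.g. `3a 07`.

state:4 = 7 → 0x7 << 4 → word 0x70
kind:4 = 1 → 0x1 << 0 → word 0x71
word = 0x71 → big-endian bytes:
  [0]=0x71

71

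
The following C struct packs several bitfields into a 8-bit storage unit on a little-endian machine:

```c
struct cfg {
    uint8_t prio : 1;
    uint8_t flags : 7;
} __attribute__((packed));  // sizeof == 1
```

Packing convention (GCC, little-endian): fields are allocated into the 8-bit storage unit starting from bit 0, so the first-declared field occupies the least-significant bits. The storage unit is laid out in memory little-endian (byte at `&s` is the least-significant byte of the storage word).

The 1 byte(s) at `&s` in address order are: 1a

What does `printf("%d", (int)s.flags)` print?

[0]=0x1a (little-endian) → word 0x1a
prio [0+:1] = (word>>0) & 0x1 = 0
flags [1+:7] = (word>>1) & 0x7f = 13  ←

13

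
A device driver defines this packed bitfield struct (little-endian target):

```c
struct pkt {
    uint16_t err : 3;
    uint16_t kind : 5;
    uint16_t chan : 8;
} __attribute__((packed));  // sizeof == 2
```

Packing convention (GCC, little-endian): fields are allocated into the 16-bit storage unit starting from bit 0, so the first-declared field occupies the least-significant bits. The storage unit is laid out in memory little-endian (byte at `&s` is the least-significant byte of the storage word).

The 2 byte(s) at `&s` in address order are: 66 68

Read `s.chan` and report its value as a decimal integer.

[0]=0x66 [1]=0x68 (little-endian) → word 0x6866
err:3 @ bit 0 → (0x6866>>0)&0x7 = 0x6
kind:5 @ bit 3 → (0x6866>>3)&0x1f = 0xc
chan:8 @ bit 8 → (0x6866>>8)&0xff = 0x68  ←

104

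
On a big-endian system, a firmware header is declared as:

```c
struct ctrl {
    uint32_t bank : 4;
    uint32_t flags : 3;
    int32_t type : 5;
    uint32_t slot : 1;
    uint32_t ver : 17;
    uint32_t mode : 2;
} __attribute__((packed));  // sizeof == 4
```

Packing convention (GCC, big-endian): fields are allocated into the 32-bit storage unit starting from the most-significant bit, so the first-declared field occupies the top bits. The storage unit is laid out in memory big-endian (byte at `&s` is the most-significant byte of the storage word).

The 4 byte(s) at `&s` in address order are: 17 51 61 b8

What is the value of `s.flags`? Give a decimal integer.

[0]=0x17 [1]=0x51 [2]=0x61 [3]=0xb8 (big-endian) → word 0x175161b8
bank [28+:4] = (word>>28) & 0xf = 1
flags [25+:3] = (word>>25) & 0x7 = 3  ←
type [20+:5] = (word>>20) & 0x1f = 21
slot [19+:1] = (word>>19) & 0x1 = 0
ver [2+:17] = (word>>2) & 0x1ffff = 22638
mode [0+:2] = (word>>0) & 0x3 = 0

3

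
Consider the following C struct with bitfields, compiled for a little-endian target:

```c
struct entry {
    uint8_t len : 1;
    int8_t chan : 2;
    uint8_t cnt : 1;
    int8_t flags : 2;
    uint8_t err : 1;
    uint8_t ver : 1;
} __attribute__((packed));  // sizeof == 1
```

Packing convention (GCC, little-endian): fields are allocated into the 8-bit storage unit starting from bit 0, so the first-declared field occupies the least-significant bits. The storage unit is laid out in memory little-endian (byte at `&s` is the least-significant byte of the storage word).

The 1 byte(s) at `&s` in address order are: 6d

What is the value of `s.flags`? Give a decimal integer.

-2

[0]=0x6d (little-endian) → word 0x6d
len [0+:1] = (word>>0) & 0x1 = 1
chan [1+:2] = (word>>1) & 0x3 = 2
cnt [3+:1] = (word>>3) & 0x1 = 1
flags [4+:2] = (word>>4) & 0x3 = 2  ←
err [6+:1] = (word>>6) & 0x1 = 1
ver [7+:1] = (word>>7) & 0x1 = 0
flags signed 2b, MSB=1: 2 - 4 = -2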